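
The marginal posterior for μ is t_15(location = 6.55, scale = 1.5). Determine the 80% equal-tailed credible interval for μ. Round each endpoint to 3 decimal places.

The t_15 distribution is symmetric; the 80% interval is 6.55 ± t·1.5 with t_{0.9,15} = 1.341.
Half-width: 1.341 × 1.5 = 2.011.
6.55 − 2.011 = 4.539; 6.55 + 2.011 = 8.561.

[4.539, 8.561]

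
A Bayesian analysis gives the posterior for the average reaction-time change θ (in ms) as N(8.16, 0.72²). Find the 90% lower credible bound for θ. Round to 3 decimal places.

7.237

Need L with P(θ ≥ L) = 0.90: L = 8.16 − z_{0.1}·0.72.
z = 1.282; L = 8.16 − 1.282 × 0.72 = 7.237.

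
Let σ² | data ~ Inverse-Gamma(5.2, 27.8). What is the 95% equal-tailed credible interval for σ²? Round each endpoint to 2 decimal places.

[2.64, 16.01]

Inverse-Gamma(5.2, 27.8) quantiles: F⁻¹(0.025) and F⁻¹(0.975).
Equivalently, 1/σ² ~ Gamma(5.2, rate = 27.8); invert its 0.975 and 0.025 quantiles.
Posterior mean ≈ 6.62, SD ≈ 3.70; a Normal approximation gives roughly [-0.63, 13.87].
Exact: lower = 2.64; upper = 16.01.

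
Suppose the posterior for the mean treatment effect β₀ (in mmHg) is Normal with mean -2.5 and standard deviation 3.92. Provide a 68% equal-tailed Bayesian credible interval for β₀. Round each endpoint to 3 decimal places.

The posterior is symmetric, so the 68% equal-tailed interval is β₀ = -2.5 ± z·3.92 with z = 0.994.
Half-width: 0.994 × 3.92 = 3.898.
-2.5 − 3.898 = -6.398; -2.5 + 3.898 = 1.398.

[-6.398, 1.398]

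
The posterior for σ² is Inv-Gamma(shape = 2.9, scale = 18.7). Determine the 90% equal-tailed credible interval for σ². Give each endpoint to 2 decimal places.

[3.04, 24.39]

Inverse-Gamma(2.9, 18.7) quantiles: F⁻¹(0.05) and F⁻¹(0.95).
Equivalently, 1/σ² ~ Gamma(2.9, rate = 18.7); invert its 0.95 and 0.05 quantiles.
Posterior mean ≈ 9.84, SD ≈ 10.37; a Normal approximation gives roughly [-7.22, 26.91].
Exact: lower = 3.04; upper = 24.39.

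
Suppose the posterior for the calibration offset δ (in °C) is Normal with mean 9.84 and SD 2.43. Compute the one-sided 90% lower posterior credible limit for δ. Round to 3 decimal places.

Need L with P(δ ≥ L) = 0.90: L = 9.84 − z_{0.1}·2.43.
z = 1.282; L = 9.84 − 1.282 × 2.43 = 6.726.

6.726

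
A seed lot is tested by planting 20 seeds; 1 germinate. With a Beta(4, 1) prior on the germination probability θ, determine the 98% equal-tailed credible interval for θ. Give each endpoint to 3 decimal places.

[0.057, 0.412]

Posterior: Beta(4+1, 1+19) = Beta(5, 20).
Equal-tailed 98% interval: the 0.01 and 0.99 quantiles of Beta(5, 20).
Posterior mean ≈ 0.200, SD ≈ 0.078; a Normal approximation gives roughly [0.018, 0.382].
Exact: F⁻¹(0.01) = 0.057; F⁻¹(0.99) = 0.412.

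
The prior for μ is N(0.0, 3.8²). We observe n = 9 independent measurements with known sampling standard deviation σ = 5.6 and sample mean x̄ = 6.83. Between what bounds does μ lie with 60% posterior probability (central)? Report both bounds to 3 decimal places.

Posterior precision = 1/3.8² + 9/5.6² = 0.0693 + 0.2870 = 0.3562, so posterior SD = 1.6754.
Posterior mean = (0.0/3.8² + 9·6.83/5.6²) / 0.3562 = 5.5023.
Interval: 5.5023 ± 0.842 × 1.6754 → [4.092, 6.912].

[4.092, 6.912]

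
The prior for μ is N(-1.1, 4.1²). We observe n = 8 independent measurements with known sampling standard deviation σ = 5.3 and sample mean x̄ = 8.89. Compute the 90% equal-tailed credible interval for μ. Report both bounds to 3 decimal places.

Posterior precision = 1/4.1² + 8/5.3² = 0.0595 + 0.2848 = 0.3443, so posterior SD = 1.7043.
Posterior mean = (-1.1/4.1² + 8·8.89/5.3²) / 0.3443 = 7.1639.
Interval: 7.1639 ± 1.645 × 1.7043 → [4.361, 9.967].

[4.361, 9.967]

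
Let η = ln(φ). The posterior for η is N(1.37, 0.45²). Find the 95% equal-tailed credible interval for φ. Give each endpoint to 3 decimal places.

[1.629, 9.507]

On the log scale the 95% interval is 1.37 ± 1.960 × 0.45 = [0.4880, 2.2520].
Exponentiate: [e^0.4880, e^2.2520] = [1.629, 9.507].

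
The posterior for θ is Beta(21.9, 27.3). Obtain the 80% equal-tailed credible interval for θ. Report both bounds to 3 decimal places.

Posterior: Beta(21.9, 27.3).
Equal-tailed 80% interval: the 0.1 and 0.9 quantiles of Beta(21.9, 27.3).
Posterior mean ≈ 0.445, SD ≈ 0.070; a Normal approximation gives roughly [0.355, 0.535].
Exact: F⁻¹(0.1) = 0.355; F⁻¹(0.9) = 0.536.

[0.355, 0.536]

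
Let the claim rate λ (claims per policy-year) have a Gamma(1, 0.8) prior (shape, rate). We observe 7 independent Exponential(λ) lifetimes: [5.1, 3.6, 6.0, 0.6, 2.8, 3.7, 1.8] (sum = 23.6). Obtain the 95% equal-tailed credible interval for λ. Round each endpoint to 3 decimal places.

[0.142, 0.591]

Posterior: Gamma(1+7, 0.8+23.6) = Gamma(8, 24.4) (shape, rate).
Equal-tailed 95% interval: Gamma(8, 24.4) quantiles at 0.025 and 0.975.
Posterior mean ≈ 0.328, SD ≈ 0.116; a Normal approximation gives roughly [0.101, 0.555].
Exact: lower = 0.142; upper = 0.591.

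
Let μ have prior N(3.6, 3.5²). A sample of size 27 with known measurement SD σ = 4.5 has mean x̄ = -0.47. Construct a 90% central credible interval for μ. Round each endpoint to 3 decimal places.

[-1.618, 1.148]

Posterior precision = 1/3.5² + 27/4.5² = 0.0816 + 1.3333 = 1.4150, so posterior SD = 0.8407.
Posterior mean = (3.6/3.5² + 27·-0.47/4.5²) / 1.4150 = -0.2352.
Interval: -0.2352 ± 1.645 × 0.8407 → [-1.618, 1.148].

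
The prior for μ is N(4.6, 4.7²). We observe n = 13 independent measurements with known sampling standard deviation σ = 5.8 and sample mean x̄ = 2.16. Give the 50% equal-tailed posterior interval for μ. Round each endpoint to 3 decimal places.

[1.389, 3.442]

Posterior precision = 1/4.7² + 13/5.8² = 0.0453 + 0.3864 = 0.4317, so posterior SD = 1.5220.
Posterior mean = (4.6/4.7² + 13·2.16/5.8²) / 0.4317 = 2.4159.
Interval: 2.4159 ± 0.674 × 1.5220 → [1.389, 3.442].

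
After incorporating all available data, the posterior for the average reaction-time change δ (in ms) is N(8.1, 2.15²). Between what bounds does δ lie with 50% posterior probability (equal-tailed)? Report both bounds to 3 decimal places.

The posterior is symmetric, so the 50% equal-tailed interval is δ = 8.1 ± z·2.15 with z = 0.674.
Half-width: 0.674 × 2.15 = 1.450.
8.1 − 1.450 = 6.650; 8.1 + 1.450 = 9.550.

[6.650, 9.550]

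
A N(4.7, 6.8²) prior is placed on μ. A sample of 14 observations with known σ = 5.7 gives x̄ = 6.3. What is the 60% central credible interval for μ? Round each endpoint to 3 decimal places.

Posterior precision = 1/6.8² + 14/5.7² = 0.0216 + 0.4309 = 0.4525, so posterior SD = 1.4865.
Posterior mean = (4.7/6.8² + 14·6.3/5.7²) / 0.4525 = 6.2235.
Interval: 6.2235 ± 0.842 × 1.4865 → [4.972, 7.475].

[4.972, 7.475]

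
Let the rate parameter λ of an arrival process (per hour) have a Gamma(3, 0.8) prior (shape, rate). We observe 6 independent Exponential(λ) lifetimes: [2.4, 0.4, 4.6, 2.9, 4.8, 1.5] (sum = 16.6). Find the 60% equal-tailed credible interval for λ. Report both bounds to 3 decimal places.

Posterior: Gamma(3+6, 0.8+16.6) = Gamma(9, 17.4) (shape, rate).
Equal-tailed 60% interval: Gamma(9, 17.4) quantiles at 0.2 and 0.8.
Posterior mean ≈ 0.517, SD ≈ 0.172; a Normal approximation gives roughly [0.372, 0.662].
Exact: lower = 0.369; upper = 0.654.

[0.369, 0.654]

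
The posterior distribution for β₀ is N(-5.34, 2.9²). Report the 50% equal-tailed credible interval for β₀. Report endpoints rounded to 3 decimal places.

The posterior is symmetric, so the 50% equal-tailed interval is β₀ = -5.34 ± z·2.9 with z = 0.674.
Half-width: 0.674 × 2.9 = 1.956.
-5.34 − 1.956 = -7.296; -5.34 + 1.956 = -3.384.

[-7.296, -3.384]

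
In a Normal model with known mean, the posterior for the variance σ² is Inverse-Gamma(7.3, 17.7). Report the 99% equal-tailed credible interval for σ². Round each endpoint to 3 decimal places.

[1.099, 8.066]

Inverse-Gamma(7.3, 17.7) quantiles: F⁻¹(0.005) and F⁻¹(0.995).
Equivalently, 1/σ² ~ Gamma(7.3, rate = 17.7); invert its 0.995 and 0.005 quantiles.
Posterior mean ≈ 2.810, SD ≈ 1.220; a Normal approximation gives roughly [-0.334, 5.953].
Exact: lower = 1.099; upper = 8.066.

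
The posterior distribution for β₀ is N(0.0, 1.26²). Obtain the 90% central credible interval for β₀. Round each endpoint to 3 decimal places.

The posterior is symmetric, so the 90% equal-tailed interval is β₀ = 0.0 ± z·1.26 with z = 1.645.
Half-width: 1.645 × 1.26 = 2.073.
0.0 − 2.073 = -2.073; 0.0 + 2.073 = 2.073.

[-2.073, 2.073]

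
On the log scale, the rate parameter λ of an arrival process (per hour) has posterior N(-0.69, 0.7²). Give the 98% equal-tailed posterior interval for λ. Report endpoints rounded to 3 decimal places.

On the log scale the 98% interval is -0.69 ± 2.326 × 0.7 = [-2.3184, 0.9384].
Exponentiate: [e^-2.3184, e^0.9384] = [0.098, 2.556].

[0.098, 2.556]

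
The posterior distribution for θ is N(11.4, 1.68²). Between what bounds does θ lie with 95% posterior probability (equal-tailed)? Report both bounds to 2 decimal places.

[8.11, 14.69]

The posterior is symmetric, so the 95% equal-tailed interval is θ = 11.4 ± z·1.68 with z = 1.960.
Half-width: 1.960 × 1.68 = 3.29.
11.4 − 3.29 = 8.11; 11.4 + 3.29 = 14.69.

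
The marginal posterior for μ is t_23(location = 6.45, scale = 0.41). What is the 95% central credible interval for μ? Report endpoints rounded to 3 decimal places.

The t_23 distribution is symmetric; the 95% interval is 6.45 ± t·0.41 with t_{0.975,23} = 2.069.
Half-width: 2.069 × 0.41 = 0.848.
6.45 − 0.848 = 5.602; 6.45 + 0.848 = 7.298.

[5.602, 7.298]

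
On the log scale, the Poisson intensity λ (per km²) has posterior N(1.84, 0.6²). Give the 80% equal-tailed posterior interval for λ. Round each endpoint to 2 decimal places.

On the log scale the 80% interval is 1.84 ± 1.282 × 0.6 = [1.0711, 2.6089].
Exponentiate: [e^1.0711, e^2.6089] = [2.92, 13.58].

[2.92, 13.58]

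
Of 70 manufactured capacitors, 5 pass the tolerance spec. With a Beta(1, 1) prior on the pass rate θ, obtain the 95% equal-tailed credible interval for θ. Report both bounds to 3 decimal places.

[0.032, 0.157]

Posterior: Beta(1+5, 1+65) = Beta(6, 66).
Equal-tailed 95% interval: the 0.025 and 0.975 quantiles of Beta(6, 66).
Posterior mean ≈ 0.083, SD ≈ 0.032; a Normal approximation gives roughly [0.020, 0.147].
Exact: F⁻¹(0.025) = 0.032; F⁻¹(0.975) = 0.157.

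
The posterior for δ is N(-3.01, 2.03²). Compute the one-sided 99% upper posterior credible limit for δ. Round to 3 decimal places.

Need U with P(δ ≤ U) = 0.99: U = -3.01 + z_{0.01}·2.03.
z = 2.326; U = -3.01 + 2.326 × 2.03 = 1.712.

1.712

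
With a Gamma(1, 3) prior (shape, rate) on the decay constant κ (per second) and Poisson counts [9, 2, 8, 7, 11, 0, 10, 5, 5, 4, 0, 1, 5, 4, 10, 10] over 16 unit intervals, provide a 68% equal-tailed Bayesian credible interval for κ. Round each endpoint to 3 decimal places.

Posterior: Gamma(1+91, 3+16) = Gamma(92, 19) (shape, rate).
Equal-tailed 68% interval: Gamma(92, 19) quantiles at 0.16 and 0.84.
Posterior mean ≈ 4.842, SD ≈ 0.505; a Normal approximation gives roughly [4.340, 5.344].
Exact: lower = 4.341; upper = 5.343.

[4.341, 5.343]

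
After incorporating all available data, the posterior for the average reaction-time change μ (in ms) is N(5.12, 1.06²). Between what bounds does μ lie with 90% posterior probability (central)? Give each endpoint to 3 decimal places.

The posterior is symmetric, so the 90% equal-tailed interval is μ = 5.12 ± z·1.06 with z = 1.645.
Half-width: 1.645 × 1.06 = 1.744.
5.12 − 1.744 = 3.376; 5.12 + 1.744 = 6.864.

[3.376, 6.864]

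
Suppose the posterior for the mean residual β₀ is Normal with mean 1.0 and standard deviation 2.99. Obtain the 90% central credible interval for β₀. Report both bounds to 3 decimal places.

The posterior is symmetric, so the 90% equal-tailed interval is β₀ = 1.0 ± z·2.99 with z = 1.645.
Half-width: 1.645 × 2.99 = 4.918.
1.0 − 4.918 = -3.918; 1.0 + 4.918 = 5.918.

[-3.918, 5.918]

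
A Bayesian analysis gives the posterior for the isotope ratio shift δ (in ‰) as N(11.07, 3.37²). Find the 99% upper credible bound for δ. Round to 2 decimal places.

18.91

Need U with P(δ ≤ U) = 0.99: U = 11.07 + z_{0.01}·3.37.
z = 2.326; U = 11.07 + 2.326 × 3.37 = 18.91.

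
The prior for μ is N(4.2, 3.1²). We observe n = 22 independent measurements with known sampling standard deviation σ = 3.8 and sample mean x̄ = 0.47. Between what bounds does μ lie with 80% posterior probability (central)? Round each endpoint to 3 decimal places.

Posterior precision = 1/3.1² + 22/3.8² = 0.1041 + 1.5235 = 1.6276, so posterior SD = 0.7838.
Posterior mean = (4.2/3.1² + 22·0.47/3.8²) / 1.6276 = 0.7085.
Interval: 0.7085 ± 1.282 × 0.7838 → [-0.296, 1.713].

[-0.296, 1.713]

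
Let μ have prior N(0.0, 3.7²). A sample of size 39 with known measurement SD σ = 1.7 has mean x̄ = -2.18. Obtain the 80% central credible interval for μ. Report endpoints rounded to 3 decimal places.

[-2.516, -1.820]

Posterior precision = 1/3.7² + 39/1.7² = 0.0730 + 13.4948 = 13.5679, so posterior SD = 0.2715.
Posterior mean = (0.0/3.7² + 39·-2.18/1.7²) / 13.5679 = -2.1683.
Interval: -2.1683 ± 1.282 × 0.2715 → [-2.516, -1.820].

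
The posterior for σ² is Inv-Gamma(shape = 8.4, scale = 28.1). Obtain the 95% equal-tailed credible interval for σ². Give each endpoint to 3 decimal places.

Inverse-Gamma(8.4, 28.1) quantiles: F⁻¹(0.025) and F⁻¹(0.975).
Equivalently, 1/σ² ~ Gamma(8.4, rate = 28.1); invert its 0.975 and 0.025 quantiles.
Posterior mean ≈ 3.797, SD ≈ 1.501; a Normal approximation gives roughly [0.855, 6.739].
Exact: lower = 1.878; upper = 7.562.

[1.878, 7.562]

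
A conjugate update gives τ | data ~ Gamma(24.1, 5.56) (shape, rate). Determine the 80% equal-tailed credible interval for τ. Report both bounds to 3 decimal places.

Posterior: Gamma(shape 24.1, rate 5.56).
Equal-tailed 80% interval: Gamma(24.1, 5.56) quantiles at 0.1 and 0.9.
Posterior mean ≈ 4.335, SD ≈ 0.883; a Normal approximation gives roughly [3.203, 5.466].
Exact: lower = 3.248; upper = 5.498.

[3.248, 5.498]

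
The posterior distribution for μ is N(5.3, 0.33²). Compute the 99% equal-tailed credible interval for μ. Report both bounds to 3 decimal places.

The posterior is symmetric, so the 99% equal-tailed interval is μ = 5.3 ± z·0.33 with z = 2.576.
Half-width: 2.576 × 0.33 = 0.850.
5.3 − 0.850 = 4.450; 5.3 + 0.850 = 6.150.

[4.450, 6.150]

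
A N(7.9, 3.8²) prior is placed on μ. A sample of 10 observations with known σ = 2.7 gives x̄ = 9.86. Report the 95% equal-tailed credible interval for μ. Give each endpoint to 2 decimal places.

[8.13, 11.40]

Posterior precision = 1/3.8² + 10/2.7² = 0.0693 + 1.3717 = 1.4410, so posterior SD = 0.8330.
Posterior mean = (7.9/3.8² + 10·9.86/2.7²) / 1.4410 = 9.7658.
Interval: 9.7658 ± 1.960 × 0.8330 → [8.13, 11.40].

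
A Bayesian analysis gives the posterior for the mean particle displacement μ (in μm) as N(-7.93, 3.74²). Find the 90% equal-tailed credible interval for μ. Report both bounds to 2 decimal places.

The posterior is symmetric, so the 90% equal-tailed interval is μ = -7.93 ± z·3.74 with z = 1.645.
Half-width: 1.645 × 3.74 = 6.15.
-7.93 − 6.15 = -14.08; -7.93 + 6.15 = -1.78.

[-14.08, -1.78]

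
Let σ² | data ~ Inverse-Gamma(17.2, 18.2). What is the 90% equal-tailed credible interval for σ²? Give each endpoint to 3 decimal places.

[0.742, 1.656]

Inverse-Gamma(17.2, 18.2) quantiles: F⁻¹(0.05) and F⁻¹(0.95).
Equivalently, 1/σ² ~ Gamma(17.2, rate = 18.2); invert its 0.95 and 0.05 quantiles.
Posterior mean ≈ 1.123, SD ≈ 0.288; a Normal approximation gives roughly [0.649, 1.597].
Exact: lower = 0.742; upper = 1.656.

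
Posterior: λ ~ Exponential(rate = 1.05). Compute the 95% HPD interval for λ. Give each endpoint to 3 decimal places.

The exponential density is strictly decreasing on [0, ∞), so the HPD interval is anchored at 0: [0, q] with P(λ ≤ q) = 0.95.
q = −ln(1 − 0.95) / 1.05 = 2.9957 / 1.05 = 2.853.

[0.000, 2.853]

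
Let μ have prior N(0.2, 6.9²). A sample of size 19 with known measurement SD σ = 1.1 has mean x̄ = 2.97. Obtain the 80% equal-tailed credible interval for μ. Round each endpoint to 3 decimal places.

Posterior precision = 1/6.9² + 19/1.1² = 0.0210 + 15.7025 = 15.7235, so posterior SD = 0.2522.
Posterior mean = (0.2/6.9² + 19·2.97/1.1²) / 15.7235 = 2.9663.
Interval: 2.9663 ± 1.282 × 0.2522 → [2.643, 3.289].

[2.643, 3.289]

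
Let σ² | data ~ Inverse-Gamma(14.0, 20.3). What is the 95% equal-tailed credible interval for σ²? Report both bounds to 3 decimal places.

[0.913, 2.652]

Inverse-Gamma(14.0, 20.3) quantiles: F⁻¹(0.025) and F⁻¹(0.975).
Equivalently, 1/σ² ~ Gamma(14.0, rate = 20.3); invert its 0.975 and 0.025 quantiles.
Posterior mean ≈ 1.562, SD ≈ 0.451; a Normal approximation gives roughly [0.678, 2.445].
Exact: lower = 0.913; upper = 2.652.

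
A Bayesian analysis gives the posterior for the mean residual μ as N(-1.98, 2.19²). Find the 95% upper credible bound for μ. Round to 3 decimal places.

Need U with P(μ ≤ U) = 0.95: U = -1.98 + z_{0.05}·2.19.
z = 1.645; U = -1.98 + 1.645 × 2.19 = 1.622.

1.622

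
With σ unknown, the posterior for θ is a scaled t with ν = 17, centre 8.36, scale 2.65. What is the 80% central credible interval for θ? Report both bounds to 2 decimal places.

[4.83, 11.89]

The t_17 distribution is symmetric; the 80% interval is 8.36 ± t·2.65 with t_{0.9,17} = 1.333.
Half-width: 1.333 × 2.65 = 3.53.
8.36 − 3.53 = 4.83; 8.36 + 3.53 = 11.89.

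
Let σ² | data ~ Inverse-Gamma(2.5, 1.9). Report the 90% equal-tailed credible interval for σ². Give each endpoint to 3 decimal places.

Inverse-Gamma(2.5, 1.9) quantiles: F⁻¹(0.05) and F⁻¹(0.95).
Equivalently, 1/σ² ~ Gamma(2.5, rate = 1.9); invert its 0.95 and 0.05 quantiles.
Posterior mean ≈ 1.267, SD ≈ 1.791; a Normal approximation gives roughly [-1.680, 4.213].
Exact: lower = 0.343; upper = 3.317.

[0.343, 3.317]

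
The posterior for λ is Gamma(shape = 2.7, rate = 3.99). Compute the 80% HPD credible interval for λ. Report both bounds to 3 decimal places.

[0.123, 1.027]

The posterior is unimodal and skewed, so the HPD interval has equal density at both endpoints and is the shortest 80% interval.
Solving f(0.123) = f(1.027) with F(1.027) − F(0.123) = 0.80 gives [0.123, 1.027].
For comparison, the equal-tailed interval is [0.231, 1.229]; the HPD is narrower and shifted toward the mode.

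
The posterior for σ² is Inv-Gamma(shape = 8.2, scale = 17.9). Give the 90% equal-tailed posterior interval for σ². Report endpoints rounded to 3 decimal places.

[1.335, 4.342]

Inverse-Gamma(8.2, 17.9) quantiles: F⁻¹(0.05) and F⁻¹(0.95).
Equivalently, 1/σ² ~ Gamma(8.2, rate = 17.9); invert its 0.95 and 0.05 quantiles.
Posterior mean ≈ 2.486, SD ≈ 0.998; a Normal approximation gives roughly [0.844, 4.128].
Exact: lower = 1.335; upper = 4.342.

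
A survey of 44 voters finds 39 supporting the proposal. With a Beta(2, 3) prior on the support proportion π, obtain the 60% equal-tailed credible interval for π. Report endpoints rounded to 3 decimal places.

Posterior: Beta(2+39, 3+5) = Beta(41, 8).
Equal-tailed 60% interval: the 0.2 and 0.8 quantiles of Beta(41, 8).
Posterior mean ≈ 0.837, SD ≈ 0.052; a Normal approximation gives roughly [0.793, 0.881].
Exact: F⁻¹(0.2) = 0.794; F⁻¹(0.8) = 0.882.

[0.794, 0.882]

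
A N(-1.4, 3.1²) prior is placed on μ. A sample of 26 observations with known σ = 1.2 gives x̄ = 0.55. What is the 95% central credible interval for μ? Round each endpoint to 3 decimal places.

Posterior precision = 1/3.1² + 26/1.2² = 0.1041 + 18.0556 = 18.1596, so posterior SD = 0.2347.
Posterior mean = (-1.4/3.1² + 26·0.55/1.2²) / 18.1596 = 0.5388.
Interval: 0.5388 ± 1.960 × 0.2347 → [0.079, 0.999].

[0.079, 0.999]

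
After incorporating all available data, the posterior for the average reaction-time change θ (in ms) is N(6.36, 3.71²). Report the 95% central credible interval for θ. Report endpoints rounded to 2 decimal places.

[-0.91, 13.63]

The posterior is symmetric, so the 95% equal-tailed interval is θ = 6.36 ± z·3.71 with z = 1.960.
Half-width: 1.960 × 3.71 = 7.27.
6.36 − 7.27 = -0.91; 6.36 + 7.27 = 13.63.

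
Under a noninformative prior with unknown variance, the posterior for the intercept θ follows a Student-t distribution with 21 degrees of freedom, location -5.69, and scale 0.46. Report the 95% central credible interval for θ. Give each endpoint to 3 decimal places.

The t_21 distribution is symmetric; the 95% interval is -5.69 ± t·0.46 with t_{0.975,21} = 2.080.
Half-width: 2.080 × 0.46 = 0.957.
-5.69 − 0.957 = -6.647; -5.69 + 0.957 = -4.733.

[-6.647, -4.733]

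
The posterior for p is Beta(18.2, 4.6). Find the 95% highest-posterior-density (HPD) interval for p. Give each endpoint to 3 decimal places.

[0.636, 0.945]

The posterior is unimodal and skewed, so the HPD interval has equal density at both endpoints and is the shortest 95% interval.
Solving f(0.636) = f(0.945) with F(0.945) − F(0.636) = 0.95 gives [0.636, 0.945].
For comparison, the equal-tailed interval is [0.615, 0.932]; the HPD is narrower and shifted toward the mode.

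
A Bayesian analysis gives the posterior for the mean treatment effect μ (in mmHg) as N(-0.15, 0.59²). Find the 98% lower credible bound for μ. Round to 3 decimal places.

-1.362

Need L with P(μ ≥ L) = 0.98: L = -0.15 − z_{0.02}·0.59.
z = 2.054; L = -0.15 − 2.054 × 0.59 = -1.362.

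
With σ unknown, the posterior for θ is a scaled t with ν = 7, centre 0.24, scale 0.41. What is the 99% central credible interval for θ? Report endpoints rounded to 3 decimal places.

The t_7 distribution is symmetric; the 99% interval is 0.24 ± t·0.41 with t_{0.995,7} = 3.499.
Half-width: 3.499 × 0.41 = 1.435.
0.24 − 1.435 = -1.195; 0.24 + 1.435 = 1.675.

[-1.195, 1.675]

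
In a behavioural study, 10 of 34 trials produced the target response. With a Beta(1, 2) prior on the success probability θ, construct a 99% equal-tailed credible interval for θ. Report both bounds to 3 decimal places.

Posterior: Beta(1+10, 2+24) = Beta(11, 26).
Equal-tailed 99% interval: the 0.005 and 0.995 quantiles of Beta(11, 26).
Posterior mean ≈ 0.297, SD ≈ 0.074; a Normal approximation gives roughly [0.106, 0.488].
Exact: F⁻¹(0.005) = 0.131; F⁻¹(0.995) = 0.504.

[0.131, 0.504]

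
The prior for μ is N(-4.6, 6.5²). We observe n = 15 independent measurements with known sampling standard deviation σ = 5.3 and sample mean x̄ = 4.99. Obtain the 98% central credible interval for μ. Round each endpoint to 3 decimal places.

[1.468, 7.698]

Posterior precision = 1/6.5² + 15/5.3² = 0.0237 + 0.5340 = 0.5577, so posterior SD = 1.3391.
Posterior mean = (-4.6/6.5² + 15·4.99/5.3²) / 0.5577 = 4.5830.
Interval: 4.5830 ± 2.326 × 1.3391 → [1.468, 7.698].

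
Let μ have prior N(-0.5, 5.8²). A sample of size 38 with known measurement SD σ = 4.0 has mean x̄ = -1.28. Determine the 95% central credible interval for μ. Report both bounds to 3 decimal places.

[-2.534, -0.006]

Posterior precision = 1/5.8² + 38/4.0² = 0.0297 + 2.3750 = 2.4047, so posterior SD = 0.6449.
Posterior mean = (-0.5/5.8² + 38·-1.28/4.0²) / 2.4047 = -1.2704.
Interval: -1.2704 ± 1.960 × 0.6449 → [-2.534, -0.006].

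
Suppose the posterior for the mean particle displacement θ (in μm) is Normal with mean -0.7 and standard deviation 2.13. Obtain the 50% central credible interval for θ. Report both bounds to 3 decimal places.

[-2.137, 0.737]

The posterior is symmetric, so the 50% equal-tailed interval is θ = -0.7 ± z·2.13 with z = 0.674.
Half-width: 0.674 × 2.13 = 1.437.
-0.7 − 1.437 = -2.137; -0.7 + 1.437 = 0.737.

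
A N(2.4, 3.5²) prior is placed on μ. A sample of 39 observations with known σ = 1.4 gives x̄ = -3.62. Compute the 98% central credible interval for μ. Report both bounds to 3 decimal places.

[-4.116, -3.075]

Posterior precision = 1/3.5² + 39/1.4² = 0.0816 + 19.8980 = 19.9796, so posterior SD = 0.2237.
Posterior mean = (2.4/3.5² + 39·-3.62/1.4²) / 19.9796 = -3.5954.
Interval: -3.5954 ± 2.326 × 0.2237 → [-4.116, -3.075].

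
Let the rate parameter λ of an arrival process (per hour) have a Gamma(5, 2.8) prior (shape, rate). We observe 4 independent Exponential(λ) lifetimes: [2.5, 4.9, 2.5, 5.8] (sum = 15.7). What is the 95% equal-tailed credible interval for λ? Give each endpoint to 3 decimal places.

[0.222, 0.852]

Posterior: Gamma(5+4, 2.8+15.7) = Gamma(9, 18.5) (shape, rate).
Equal-tailed 95% interval: Gamma(9, 18.5) quantiles at 0.025 and 0.975.
Posterior mean ≈ 0.486, SD ≈ 0.162; a Normal approximation gives roughly [0.169, 0.804].
Exact: lower = 0.222; upper = 0.852.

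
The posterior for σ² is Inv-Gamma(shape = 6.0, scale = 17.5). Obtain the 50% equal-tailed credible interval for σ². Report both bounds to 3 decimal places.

[2.358, 4.148]

Inverse-Gamma(6.0, 17.5) quantiles: F⁻¹(0.25) and F⁻¹(0.75).
Equivalently, 1/σ² ~ Gamma(6.0, rate = 17.5); invert its 0.75 and 0.25 quantiles.
Posterior mean ≈ 3.500, SD ≈ 1.750; a Normal approximation gives roughly [2.320, 4.680].
Exact: lower = 2.358; upper = 4.148.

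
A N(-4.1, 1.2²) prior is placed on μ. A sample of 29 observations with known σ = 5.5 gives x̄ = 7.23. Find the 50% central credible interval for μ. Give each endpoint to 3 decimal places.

[1.946, 2.995]

Posterior precision = 1/1.2² + 29/5.5² = 0.6944 + 0.9587 = 1.6531, so posterior SD = 0.7778.
Posterior mean = (-4.1/1.2² + 29·7.23/5.5²) / 1.6531 = 2.4705.
Interval: 2.4705 ± 0.674 × 0.7778 → [1.946, 2.995].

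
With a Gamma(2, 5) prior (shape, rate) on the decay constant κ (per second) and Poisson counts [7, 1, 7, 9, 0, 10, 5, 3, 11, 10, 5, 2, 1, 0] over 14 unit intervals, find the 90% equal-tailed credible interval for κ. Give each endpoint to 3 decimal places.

Posterior: Gamma(2+71, 5+14) = Gamma(73, 19) (shape, rate).
Equal-tailed 90% interval: Gamma(73, 19) quantiles at 0.05 and 0.95.
Posterior mean ≈ 3.842, SD ≈ 0.450; a Normal approximation gives roughly [3.102, 4.582].
Exact: lower = 3.134; upper = 4.610.

[3.134, 4.610]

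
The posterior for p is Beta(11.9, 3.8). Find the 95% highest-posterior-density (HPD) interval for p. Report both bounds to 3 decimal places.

The posterior is unimodal and skewed, so the HPD interval has equal density at both endpoints and is the shortest 95% interval.
Solving f(0.553) = f(0.944) with F(0.944) − F(0.553) = 0.95 gives [0.553, 0.944].
For comparison, the equal-tailed interval is [0.526, 0.928]; the HPD is narrower and shifted toward the mode.

[0.553, 0.944]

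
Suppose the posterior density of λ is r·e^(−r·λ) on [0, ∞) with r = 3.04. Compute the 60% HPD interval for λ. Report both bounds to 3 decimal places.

The exponential density is strictly decreasing on [0, ∞), so the HPD interval is anchored at 0: [0, q] with P(λ ≤ q) = 0.60.
q = −ln(1 − 0.60) / 3.04 = 0.9163 / 3.04 = 0.301.

[0.000, 0.301]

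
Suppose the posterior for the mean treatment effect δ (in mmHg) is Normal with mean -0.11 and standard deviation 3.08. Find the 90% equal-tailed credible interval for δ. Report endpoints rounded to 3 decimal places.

The posterior is symmetric, so the 90% equal-tailed interval is δ = -0.11 ± z·3.08 with z = 1.645.
Half-width: 1.645 × 3.08 = 5.066.
-0.11 − 5.066 = -5.176; -0.11 + 5.066 = 4.956.

[-5.176, 4.956]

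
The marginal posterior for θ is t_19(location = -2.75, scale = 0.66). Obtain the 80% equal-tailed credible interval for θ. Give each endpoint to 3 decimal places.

The t_19 distribution is symmetric; the 80% interval is -2.75 ± t·0.66 with t_{0.9,19} = 1.328.
Half-width: 1.328 × 0.66 = 0.876.
-2.75 − 0.876 = -3.626; -2.75 + 0.876 = -1.874.

[-3.626, -1.874]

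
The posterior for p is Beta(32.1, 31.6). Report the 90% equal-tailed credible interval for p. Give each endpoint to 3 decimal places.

Posterior: Beta(32.1, 31.6).
Equal-tailed 90% interval: the 0.05 and 0.95 quantiles of Beta(32.1, 31.6).
Posterior mean ≈ 0.504, SD ≈ 0.062; a Normal approximation gives roughly [0.402, 0.606].
Exact: F⁻¹(0.05) = 0.402; F⁻¹(0.95) = 0.606.

[0.402, 0.606]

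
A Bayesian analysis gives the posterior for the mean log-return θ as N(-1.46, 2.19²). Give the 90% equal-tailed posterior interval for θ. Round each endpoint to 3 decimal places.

[-5.062, 2.142]

The posterior is symmetric, so the 90% equal-tailed interval is θ = -1.46 ± z·2.19 with z = 1.645.
Half-width: 1.645 × 2.19 = 3.602.
-1.46 − 3.602 = -5.062; -1.46 + 3.602 = 2.142.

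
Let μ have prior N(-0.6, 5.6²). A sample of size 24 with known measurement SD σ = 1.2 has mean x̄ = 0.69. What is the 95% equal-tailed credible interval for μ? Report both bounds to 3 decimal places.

[0.208, 1.167]

Posterior precision = 1/5.6² + 24/1.2² = 0.0319 + 16.6667 = 16.6986, so posterior SD = 0.2447.
Posterior mean = (-0.6/5.6² + 24·0.69/1.2²) / 16.6986 = 0.6875.
Interval: 0.6875 ± 1.960 × 0.2447 → [0.208, 1.167].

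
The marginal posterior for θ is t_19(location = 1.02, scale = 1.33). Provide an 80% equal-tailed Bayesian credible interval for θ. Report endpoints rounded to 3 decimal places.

[-0.746, 2.786]

The t_19 distribution is symmetric; the 80% interval is 1.02 ± t·1.33 with t_{0.9,19} = 1.328.
Half-width: 1.328 × 1.33 = 1.766.
1.02 − 1.766 = -0.746; 1.02 + 1.766 = 2.786.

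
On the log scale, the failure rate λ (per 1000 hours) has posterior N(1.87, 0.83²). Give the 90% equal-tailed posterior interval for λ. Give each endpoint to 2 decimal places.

On the log scale the 90% interval is 1.87 ± 1.645 × 0.83 = [0.5048, 3.2352].
Exponentiate: [e^0.5048, e^3.2352] = [1.66, 25.41].

[1.66, 25.41]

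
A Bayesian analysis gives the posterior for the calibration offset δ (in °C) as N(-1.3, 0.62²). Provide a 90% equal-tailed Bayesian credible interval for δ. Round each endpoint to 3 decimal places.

[-2.320, -0.280]

The posterior is symmetric, so the 90% equal-tailed interval is δ = -1.3 ± z·0.62 with z = 1.645.
Half-width: 1.645 × 0.62 = 1.020.
-1.3 − 1.020 = -2.320; -1.3 + 1.020 = -0.280.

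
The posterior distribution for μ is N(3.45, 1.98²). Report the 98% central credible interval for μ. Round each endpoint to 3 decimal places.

The posterior is symmetric, so the 98% equal-tailed interval is μ = 3.45 ± z·1.98 with z = 2.326.
Half-width: 2.326 × 1.98 = 4.606.
3.45 − 4.606 = -1.156; 3.45 + 4.606 = 8.056.

[-1.156, 8.056]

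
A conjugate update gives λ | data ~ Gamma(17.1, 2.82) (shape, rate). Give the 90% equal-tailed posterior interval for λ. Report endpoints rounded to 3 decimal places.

[3.870, 8.660]

Posterior: Gamma(shape 17.1, rate 2.82).
Equal-tailed 90% interval: Gamma(17.1, 2.82) quantiles at 0.05 and 0.95.
Posterior mean ≈ 6.064, SD ≈ 1.466; a Normal approximation gives roughly [3.652, 8.476].
Exact: lower = 3.870; upper = 8.660.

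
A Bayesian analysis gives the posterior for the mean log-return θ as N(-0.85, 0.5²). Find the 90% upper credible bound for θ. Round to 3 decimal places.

Need U with P(θ ≤ U) = 0.90: U = -0.85 + z_{0.1}·0.5.
z = 1.282; U = -0.85 + 1.282 × 0.5 = -0.209.

-0.209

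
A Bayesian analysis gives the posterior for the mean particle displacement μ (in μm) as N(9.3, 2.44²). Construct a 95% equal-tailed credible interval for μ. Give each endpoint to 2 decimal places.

[4.52, 14.08]

The posterior is symmetric, so the 95% equal-tailed interval is μ = 9.3 ± z·2.44 with z = 1.960.
Half-width: 1.960 × 2.44 = 4.78.
9.3 − 4.78 = 4.52; 9.3 + 4.78 = 14.08.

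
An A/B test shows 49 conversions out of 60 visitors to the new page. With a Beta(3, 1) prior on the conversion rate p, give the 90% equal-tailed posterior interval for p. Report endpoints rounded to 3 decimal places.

[0.728, 0.886]

Posterior: Beta(3+49, 1+11) = Beta(52, 12).
Equal-tailed 90% interval: the 0.05 and 0.95 quantiles of Beta(52, 12).
Posterior mean ≈ 0.812, SD ≈ 0.048; a Normal approximation gives roughly [0.733, 0.892].
Exact: F⁻¹(0.05) = 0.728; F⁻¹(0.95) = 0.886.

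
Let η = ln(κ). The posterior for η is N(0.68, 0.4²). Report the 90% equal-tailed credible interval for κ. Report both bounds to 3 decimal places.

On the log scale the 90% interval is 0.68 ± 1.645 × 0.4 = [0.0221, 1.3379].
Exponentiate: [e^0.0221, e^1.3379] = [1.022, 3.811].

[1.022, 3.811]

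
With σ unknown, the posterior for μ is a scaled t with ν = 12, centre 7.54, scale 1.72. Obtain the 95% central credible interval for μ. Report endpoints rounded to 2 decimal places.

The t_12 distribution is symmetric; the 95% interval is 7.54 ± t·1.72 with t_{0.975,12} = 2.179.
Half-width: 2.179 × 1.72 = 3.75.
7.54 − 3.75 = 3.79; 7.54 + 3.75 = 11.29.

[3.79, 11.29]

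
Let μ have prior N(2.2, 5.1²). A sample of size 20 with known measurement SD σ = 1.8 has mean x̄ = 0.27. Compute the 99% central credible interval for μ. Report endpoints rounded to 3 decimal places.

[-0.752, 1.315]

Posterior precision = 1/5.1² + 20/1.8² = 0.0384 + 6.1728 = 6.2113, so posterior SD = 0.4012.
Posterior mean = (2.2/5.1² + 20·0.27/1.8²) / 6.2113 = 0.2819.
Interval: 0.2819 ± 2.576 × 0.4012 → [-0.752, 1.315].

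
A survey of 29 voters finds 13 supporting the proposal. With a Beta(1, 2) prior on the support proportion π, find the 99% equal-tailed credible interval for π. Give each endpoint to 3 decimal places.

Posterior: Beta(1+13, 2+16) = Beta(14, 18).
Equal-tailed 99% interval: the 0.005 and 0.995 quantiles of Beta(14, 18).
Posterior mean ≈ 0.438, SD ≈ 0.086; a Normal approximation gives roughly [0.215, 0.660].
Exact: F⁻¹(0.005) = 0.228; F⁻¹(0.995) = 0.661.

[0.228, 0.661]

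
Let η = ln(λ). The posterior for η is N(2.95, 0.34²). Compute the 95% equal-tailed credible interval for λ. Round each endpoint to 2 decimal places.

On the log scale the 95% interval is 2.95 ± 1.960 × 0.34 = [2.2836, 3.6164].
Exponentiate: [e^2.2836, e^3.6164] = [9.81, 37.20].

[9.81, 37.20]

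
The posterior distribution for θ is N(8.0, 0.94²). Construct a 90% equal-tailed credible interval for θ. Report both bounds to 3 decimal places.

[6.454, 9.546]

The posterior is symmetric, so the 90% equal-tailed interval is θ = 8.0 ± z·0.94 with z = 1.645.
Half-width: 1.645 × 0.94 = 1.546.
8.0 − 1.546 = 6.454; 8.0 + 1.546 = 9.546.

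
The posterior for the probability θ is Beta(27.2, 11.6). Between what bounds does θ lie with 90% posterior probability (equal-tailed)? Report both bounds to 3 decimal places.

[0.576, 0.814]

Posterior: Beta(27.2, 11.6).
Equal-tailed 90% interval: the 0.05 and 0.95 quantiles of Beta(27.2, 11.6).
Posterior mean ≈ 0.701, SD ≈ 0.073; a Normal approximation gives roughly [0.582, 0.820].
Exact: F⁻¹(0.05) = 0.576; F⁻¹(0.95) = 0.814.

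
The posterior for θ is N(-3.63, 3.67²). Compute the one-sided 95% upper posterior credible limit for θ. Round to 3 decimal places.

Need U with P(θ ≤ U) = 0.95: U = -3.63 + z_{0.05}·3.67.
z = 1.645; U = -3.63 + 1.645 × 3.67 = 2.407.

2.407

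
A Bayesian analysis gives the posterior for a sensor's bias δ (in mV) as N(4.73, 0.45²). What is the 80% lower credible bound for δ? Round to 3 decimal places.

4.351

Need L with P(δ ≥ L) = 0.80: L = 4.73 − z_{0.2}·0.45.
z = 0.842; L = 4.73 − 0.842 × 0.45 = 4.351.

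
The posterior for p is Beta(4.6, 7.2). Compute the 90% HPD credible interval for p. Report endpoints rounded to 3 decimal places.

[0.164, 0.610]

The posterior is unimodal and skewed, so the HPD interval has equal density at both endpoints and is the shortest 90% interval.
Solving f(0.164) = f(0.610) with F(0.610) − F(0.164) = 0.90 gives [0.164, 0.610].
For comparison, the equal-tailed interval is [0.176, 0.625]; the HPD is narrower and shifted toward the mode.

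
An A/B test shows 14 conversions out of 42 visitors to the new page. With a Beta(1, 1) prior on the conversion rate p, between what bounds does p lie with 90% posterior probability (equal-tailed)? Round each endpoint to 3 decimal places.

[0.229, 0.461]

Posterior: Beta(1+14, 1+28) = Beta(15, 29).
Equal-tailed 90% interval: the 0.05 and 0.95 quantiles of Beta(15, 29).
Posterior mean ≈ 0.341, SD ≈ 0.071; a Normal approximation gives roughly [0.225, 0.457].
Exact: F⁻¹(0.05) = 0.229; F⁻¹(0.95) = 0.461.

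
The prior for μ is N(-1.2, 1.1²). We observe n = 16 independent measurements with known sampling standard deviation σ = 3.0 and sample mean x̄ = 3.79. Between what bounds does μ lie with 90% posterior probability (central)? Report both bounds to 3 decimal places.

Posterior precision = 1/1.1² + 16/3.0² = 0.8264 + 1.7778 = 2.6042, so posterior SD = 0.6197.
Posterior mean = (-1.2/1.1² + 16·3.79/3.0²) / 2.6042 = 2.2064.
Interval: 2.2064 ± 1.645 × 0.6197 → [1.187, 3.226].

[1.187, 3.226]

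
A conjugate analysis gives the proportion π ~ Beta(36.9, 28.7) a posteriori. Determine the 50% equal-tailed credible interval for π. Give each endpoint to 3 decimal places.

[0.521, 0.604]

Posterior: Beta(36.9, 28.7).
Equal-tailed 50% interval: the 0.25 and 0.75 quantiles of Beta(36.9, 28.7).
Posterior mean ≈ 0.562, SD ≈ 0.061; a Normal approximation gives roughly [0.521, 0.604].
Exact: F⁻¹(0.25) = 0.521; F⁻¹(0.75) = 0.604.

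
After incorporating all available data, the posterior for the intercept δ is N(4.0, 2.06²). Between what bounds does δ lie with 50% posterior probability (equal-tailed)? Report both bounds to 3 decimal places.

The posterior is symmetric, so the 50% equal-tailed interval is δ = 4.0 ± z·2.06 with z = 0.674.
Half-width: 0.674 × 2.06 = 1.389.
4.0 − 1.389 = 2.611; 4.0 + 1.389 = 5.389.

[2.611, 5.389]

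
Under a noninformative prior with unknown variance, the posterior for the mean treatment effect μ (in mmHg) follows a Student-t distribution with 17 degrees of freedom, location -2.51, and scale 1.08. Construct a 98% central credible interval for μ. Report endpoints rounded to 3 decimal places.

[-5.282, 0.262]

The t_17 distribution is symmetric; the 98% interval is -2.51 ± t·1.08 with t_{0.99,17} = 2.567.
Half-width: 2.567 × 1.08 = 2.772.
-2.51 − 2.772 = -5.282; -2.51 + 2.772 = 0.262.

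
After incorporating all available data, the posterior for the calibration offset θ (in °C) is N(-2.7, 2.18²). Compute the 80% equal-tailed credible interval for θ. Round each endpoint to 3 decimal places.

The posterior is symmetric, so the 80% equal-tailed interval is θ = -2.7 ± z·2.18 with z = 1.282.
Half-width: 1.282 × 2.18 = 2.794.
-2.7 − 2.794 = -5.494; -2.7 + 2.794 = 0.094.

[-5.494, 0.094]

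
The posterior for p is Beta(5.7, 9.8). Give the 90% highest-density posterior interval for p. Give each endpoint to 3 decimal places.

[0.171, 0.560]

The posterior is unimodal and skewed, so the HPD interval has equal density at both endpoints and is the shortest 90% interval.
Solving f(0.171) = f(0.560) with F(0.560) − F(0.171) = 0.90 gives [0.171, 0.560].
For comparison, the equal-tailed interval is [0.182, 0.573]; the HPD is narrower and shifted toward the mode.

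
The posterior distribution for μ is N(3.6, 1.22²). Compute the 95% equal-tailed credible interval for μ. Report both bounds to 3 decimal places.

[1.209, 5.991]

The posterior is symmetric, so the 95% equal-tailed interval is μ = 3.6 ± z·1.22 with z = 1.960.
Half-width: 1.960 × 1.22 = 2.391.
3.6 − 2.391 = 1.209; 3.6 + 2.391 = 5.991.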